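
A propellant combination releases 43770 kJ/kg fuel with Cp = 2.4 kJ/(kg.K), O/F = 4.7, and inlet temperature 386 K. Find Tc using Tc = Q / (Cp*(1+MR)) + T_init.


Tc = 43770 / (2.4 * (1 + 4.7)) + 386 = 3586 K

3586 K


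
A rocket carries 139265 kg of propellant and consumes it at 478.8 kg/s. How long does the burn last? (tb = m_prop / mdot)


tb = 139265 / 478.8 = 290.9 s

290.9 s


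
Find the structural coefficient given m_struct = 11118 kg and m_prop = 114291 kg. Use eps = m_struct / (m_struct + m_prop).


eps = 11118 / (11118 + 114291) = 0.0887

0.0887


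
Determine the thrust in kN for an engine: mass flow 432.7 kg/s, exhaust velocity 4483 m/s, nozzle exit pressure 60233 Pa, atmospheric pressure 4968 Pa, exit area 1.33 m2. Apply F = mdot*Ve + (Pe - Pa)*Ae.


F = 432.7 * 4483 + (60233 - 4968) * 1.33 = 2.0133e+06 N = 2013.3 kN

2013.3 kN


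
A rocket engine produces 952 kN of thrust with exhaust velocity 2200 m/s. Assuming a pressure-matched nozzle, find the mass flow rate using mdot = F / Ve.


mdot = F / Ve = 952000 / 2200 = 432.7 kg/s

432.7 kg/s


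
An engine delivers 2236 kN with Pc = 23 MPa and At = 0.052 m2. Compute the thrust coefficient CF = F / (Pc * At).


CF = 2236000 / (23e6 * 0.052) = 1.87

1.87


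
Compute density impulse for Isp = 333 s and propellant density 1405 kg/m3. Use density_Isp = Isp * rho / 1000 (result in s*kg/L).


rho*Isp = 333 * 1405 / 1000 = 468 s*kg/L

468 s*kg/L


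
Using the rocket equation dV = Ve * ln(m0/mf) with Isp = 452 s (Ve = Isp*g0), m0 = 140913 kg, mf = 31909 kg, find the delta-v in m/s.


Ve = 452 * 9.81 = 4434.12 m/s
dV = 4434.12 * ln(140913/31909) = 6586 m/s

6586 m/s


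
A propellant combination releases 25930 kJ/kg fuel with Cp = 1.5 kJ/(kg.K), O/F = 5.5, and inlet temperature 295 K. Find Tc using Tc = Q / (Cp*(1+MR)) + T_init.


Tc = 25930 / (1.5 * (1 + 5.5)) + 295 = 2954 K

2954 K


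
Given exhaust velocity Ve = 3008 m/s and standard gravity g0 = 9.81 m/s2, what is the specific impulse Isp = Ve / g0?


Isp = Ve / g0 = 3008 / 9.81 = 306.6 s

306.6 s


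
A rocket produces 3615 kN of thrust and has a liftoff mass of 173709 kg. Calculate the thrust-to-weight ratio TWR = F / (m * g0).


TWR = 3615000 / (173709 * 9.81) = 2.12

2.12


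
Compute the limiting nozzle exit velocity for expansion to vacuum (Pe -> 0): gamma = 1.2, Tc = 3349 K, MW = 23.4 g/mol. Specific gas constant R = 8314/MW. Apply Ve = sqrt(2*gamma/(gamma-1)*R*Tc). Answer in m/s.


R = 8314 / 23.4 = 355.3 J/(kg.K)
Ve = sqrt(2 * 1.2 / (1.2 - 1) * 355.3 * 3349) = 3779 m/s

3779 m/s


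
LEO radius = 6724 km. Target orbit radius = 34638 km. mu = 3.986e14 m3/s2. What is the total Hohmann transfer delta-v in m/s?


V1 = sqrt(mu/r1) = 7699.36 m/s
dV1 = V1*(sqrt(2*r2/(r1+r2)) - 1) = 2264.91 m/s
V2 = sqrt(mu/r2) = 3392.28 m/s
dV2 = V2*(1 - sqrt(2*r1/(r1+r2))) = 1458.0 m/s
Total dV = 3723 m/s

3723 m/s


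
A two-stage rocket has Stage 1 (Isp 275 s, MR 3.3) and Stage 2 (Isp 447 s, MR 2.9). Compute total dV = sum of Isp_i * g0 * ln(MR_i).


dV1 = 275 * 9.81 * ln(3.3) = 3220.9 m/s
dV2 = 447 * 9.81 * ln(2.9) = 4668.8 m/s
Total dV = 3220.9 + 4668.8 = 7889.7 m/s ~ 7890 m/s

7890 m/s


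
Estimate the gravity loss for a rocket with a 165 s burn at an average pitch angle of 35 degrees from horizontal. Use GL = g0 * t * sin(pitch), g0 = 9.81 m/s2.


GL = 9.81 * 165 * sin(35 deg) = 928 m/s

928 m/s


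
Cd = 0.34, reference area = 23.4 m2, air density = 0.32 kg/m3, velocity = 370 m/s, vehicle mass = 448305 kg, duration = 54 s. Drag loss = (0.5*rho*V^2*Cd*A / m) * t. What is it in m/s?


D = 0.5 * 0.32 * 370^2 * 0.34 * 23.4 = 174268.22 N
a = 174268.22 / 448305 = 0.3887 m/s2
dV = 0.3887 * 54 = 21.0 m/s

21.0 m/s


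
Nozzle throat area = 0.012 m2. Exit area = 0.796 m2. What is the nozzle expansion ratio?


AR = 0.796 / 0.012 = 66.3

66.3


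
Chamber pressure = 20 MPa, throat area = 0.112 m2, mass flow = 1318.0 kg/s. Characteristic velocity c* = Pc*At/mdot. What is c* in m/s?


c* = 20e6 * 0.112 / 1318.0 = 1700 m/s

1700 m/s


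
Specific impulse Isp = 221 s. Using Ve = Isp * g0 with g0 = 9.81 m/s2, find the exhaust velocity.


Ve = Isp * g0 = 221 * 9.81 = 2168.0 m/s

2168.0 m/s


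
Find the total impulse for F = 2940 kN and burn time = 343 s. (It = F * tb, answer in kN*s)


It = 2940 * 343 = 1008420 kN*s

1008420 kN*s


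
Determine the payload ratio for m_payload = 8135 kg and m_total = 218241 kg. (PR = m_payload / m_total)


PR = 8135 / 218241 = 0.0373

0.0373


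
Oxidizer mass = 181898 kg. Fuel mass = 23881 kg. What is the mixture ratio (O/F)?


MR = 181898 / 23881 = 7.62

7.62


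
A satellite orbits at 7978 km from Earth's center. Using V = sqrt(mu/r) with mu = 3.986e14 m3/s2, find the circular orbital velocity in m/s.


V = sqrt(3.986e14 / 7978000) = 7068 m/s

7068 m/s


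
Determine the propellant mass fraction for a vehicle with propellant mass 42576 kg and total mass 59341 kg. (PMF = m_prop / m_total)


PMF = 42576 / 59341 = 0.717

0.717


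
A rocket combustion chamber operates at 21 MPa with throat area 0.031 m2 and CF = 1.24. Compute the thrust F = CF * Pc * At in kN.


F = 1.24 * 21e6 * 0.031 = 807240.0 N = 807.2 kN

807.2 kN


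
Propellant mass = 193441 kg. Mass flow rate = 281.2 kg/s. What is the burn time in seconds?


tb = 193441 / 281.2 = 687.9 s

687.9 s


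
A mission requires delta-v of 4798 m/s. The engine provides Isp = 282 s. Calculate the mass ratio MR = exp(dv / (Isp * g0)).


Ve = 282 * 9.81 = 2766.42 m/s
MR = exp(4798 / 2766.42) = 5.665

5.665


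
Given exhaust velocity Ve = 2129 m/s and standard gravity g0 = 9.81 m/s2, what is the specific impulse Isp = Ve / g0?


Isp = Ve / g0 = 2129 / 9.81 = 217.0 s

217.0 s


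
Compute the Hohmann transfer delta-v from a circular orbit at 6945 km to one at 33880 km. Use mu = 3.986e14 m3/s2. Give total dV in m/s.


V1 = sqrt(mu/r1) = 7575.87 m/s
dV1 = V1*(sqrt(2*r2/(r1+r2)) - 1) = 2184.27 m/s
V2 = sqrt(mu/r2) = 3430.02 m/s
dV2 = V2*(1 - sqrt(2*r1/(r1+r2))) = 1429.31 m/s
Total dV = 3614 m/s

3614 m/s


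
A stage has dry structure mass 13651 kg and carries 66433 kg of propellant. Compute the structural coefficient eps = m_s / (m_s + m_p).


eps = 13651 / (13651 + 66433) = 0.1705

0.1705


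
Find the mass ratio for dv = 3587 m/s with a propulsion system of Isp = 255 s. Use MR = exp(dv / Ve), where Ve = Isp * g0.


Ve = 255 * 9.81 = 2501.55 m/s
MR = exp(3587 / 2501.55) = 4.195

4.195


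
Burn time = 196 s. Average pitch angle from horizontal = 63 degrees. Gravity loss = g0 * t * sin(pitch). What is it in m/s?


GL = 9.81 * 196 * sin(63 deg) = 1713 m/s

1713 m/s


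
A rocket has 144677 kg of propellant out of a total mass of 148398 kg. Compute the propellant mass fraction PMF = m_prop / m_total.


PMF = 144677 / 148398 = 0.975

0.975


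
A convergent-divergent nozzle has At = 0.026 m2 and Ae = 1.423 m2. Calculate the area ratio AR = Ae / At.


AR = 1.423 / 0.026 = 54.7

54.7


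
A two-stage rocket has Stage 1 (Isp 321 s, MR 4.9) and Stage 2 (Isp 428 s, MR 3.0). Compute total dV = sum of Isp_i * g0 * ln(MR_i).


dV1 = 321 * 9.81 * ln(4.9) = 5004.5 m/s
dV2 = 428 * 9.81 * ln(3.0) = 4612.7 m/s
Total dV = 5004.5 + 4612.7 = 9617.2 m/s ~ 9617 m/s

9617 m/s


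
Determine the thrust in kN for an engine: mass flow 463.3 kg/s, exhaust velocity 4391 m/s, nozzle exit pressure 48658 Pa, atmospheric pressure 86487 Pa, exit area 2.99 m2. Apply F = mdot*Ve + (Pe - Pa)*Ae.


F = 463.3 * 4391 + (48658 - 86487) * 2.99 = 1.9212e+06 N = 1921.2 kN

1921.2 kN


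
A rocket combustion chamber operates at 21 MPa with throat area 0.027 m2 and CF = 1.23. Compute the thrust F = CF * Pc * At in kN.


F = 1.23 * 21e6 * 0.027 = 697410.0 N = 697.4 kN

697.4 kN


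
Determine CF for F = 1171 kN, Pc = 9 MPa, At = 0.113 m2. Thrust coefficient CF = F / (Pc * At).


CF = 1171000 / (9e6 * 0.113) = 1.15

1.15


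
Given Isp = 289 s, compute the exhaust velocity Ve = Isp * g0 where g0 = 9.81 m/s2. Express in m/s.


Ve = Isp * g0 = 289 * 9.81 = 2835.1 m/s

2835.1 m/s


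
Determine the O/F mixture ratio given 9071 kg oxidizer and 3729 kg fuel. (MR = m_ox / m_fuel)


MR = 9071 / 3729 = 2.43

2.43


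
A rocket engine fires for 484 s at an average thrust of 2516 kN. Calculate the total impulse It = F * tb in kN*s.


It = 2516 * 484 = 1217744 kN*s

1217744 kN*s


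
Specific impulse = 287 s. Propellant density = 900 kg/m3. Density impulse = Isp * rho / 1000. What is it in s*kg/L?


rho*Isp = 287 * 900 / 1000 = 258 s*kg/L

258 s*kg/L


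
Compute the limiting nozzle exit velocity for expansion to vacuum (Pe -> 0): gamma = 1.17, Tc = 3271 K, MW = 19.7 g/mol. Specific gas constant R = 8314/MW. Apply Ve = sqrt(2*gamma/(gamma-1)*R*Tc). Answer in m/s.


R = 8314 / 19.7 = 422.03 J/(kg.K)
Ve = sqrt(2 * 1.17 / (1.17 - 1) * 422.03 * 3271) = 4359 m/s

4359 m/s


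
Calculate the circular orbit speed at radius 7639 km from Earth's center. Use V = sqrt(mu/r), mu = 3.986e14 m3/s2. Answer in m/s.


V = sqrt(3.986e14 / 7639000) = 7224 m/s

7224 m/s


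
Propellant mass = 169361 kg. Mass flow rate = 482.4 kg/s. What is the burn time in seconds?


tb = 169361 / 482.4 = 351.1 s

351.1 s


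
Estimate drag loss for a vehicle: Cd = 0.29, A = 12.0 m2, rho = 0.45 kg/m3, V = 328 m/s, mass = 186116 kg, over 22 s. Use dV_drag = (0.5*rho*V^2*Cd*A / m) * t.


D = 0.5 * 0.45 * 328^2 * 0.29 * 12.0 = 84238.27 N
a = 84238.27 / 186116 = 0.4526 m/s2
dV = 0.4526 * 22 = 10.0 m/s

10.0 m/s


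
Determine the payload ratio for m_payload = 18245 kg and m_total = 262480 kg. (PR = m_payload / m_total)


PR = 18245 / 262480 = 0.0695

0.0695


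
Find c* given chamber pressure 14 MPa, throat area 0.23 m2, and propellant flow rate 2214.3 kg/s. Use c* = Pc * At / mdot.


c* = 14e6 * 0.23 / 2214.3 = 1454 m/s

1454 m/s


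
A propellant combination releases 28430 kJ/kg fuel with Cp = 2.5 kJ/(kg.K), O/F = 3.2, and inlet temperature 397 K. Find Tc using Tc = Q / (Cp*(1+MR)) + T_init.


Tc = 28430 / (2.5 * (1 + 3.2)) + 397 = 3105 K

3105 K


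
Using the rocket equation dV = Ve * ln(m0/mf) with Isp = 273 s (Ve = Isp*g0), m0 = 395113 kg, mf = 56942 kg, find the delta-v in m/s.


Ve = 273 * 9.81 = 2678.13 m/s
dV = 2678.13 * ln(395113/56942) = 5188 m/s

5188 m/s


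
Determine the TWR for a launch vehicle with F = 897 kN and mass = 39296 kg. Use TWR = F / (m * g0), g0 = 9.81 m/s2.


TWR = 897000 / (39296 * 9.81) = 2.33

2.33


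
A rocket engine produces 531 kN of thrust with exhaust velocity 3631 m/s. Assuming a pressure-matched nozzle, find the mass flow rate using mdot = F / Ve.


mdot = F / Ve = 531000 / 3631 = 146.2 kg/s

146.2 kg/s


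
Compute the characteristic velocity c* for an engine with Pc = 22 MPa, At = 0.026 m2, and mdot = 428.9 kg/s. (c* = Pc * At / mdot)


c* = 22e6 * 0.026 / 428.9 = 1334 m/s

1334 m/s


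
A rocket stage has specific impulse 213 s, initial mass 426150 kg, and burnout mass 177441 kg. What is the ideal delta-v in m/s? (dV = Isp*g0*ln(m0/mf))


Ve = 213 * 9.81 = 2089.53 m/s
dV = 2089.53 * ln(426150/177441) = 1831 m/s

1831 m/s


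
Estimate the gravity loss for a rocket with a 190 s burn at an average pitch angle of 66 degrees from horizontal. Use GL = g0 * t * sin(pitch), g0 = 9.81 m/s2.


GL = 9.81 * 190 * sin(66 deg) = 1703 m/s

1703 m/s


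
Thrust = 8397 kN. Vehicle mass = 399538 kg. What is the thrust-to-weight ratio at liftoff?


TWR = 8397000 / (399538 * 9.81) = 2.14

2.14


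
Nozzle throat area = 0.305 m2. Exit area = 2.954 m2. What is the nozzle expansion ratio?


AR = 2.954 / 0.305 = 9.7

9.7


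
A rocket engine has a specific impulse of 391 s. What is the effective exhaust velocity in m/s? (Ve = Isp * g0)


Ve = Isp * g0 = 391 * 9.81 = 3835.7 m/s

3835.7 m/s


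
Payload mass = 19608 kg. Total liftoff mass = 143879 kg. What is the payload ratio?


PR = 19608 / 143879 = 0.1363

0.1363


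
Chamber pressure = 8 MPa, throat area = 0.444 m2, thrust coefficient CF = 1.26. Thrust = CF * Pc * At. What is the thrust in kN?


F = 1.26 * 8e6 * 0.444 = 4.4755e+06 N = 4475.5 kN

4475.5 kN


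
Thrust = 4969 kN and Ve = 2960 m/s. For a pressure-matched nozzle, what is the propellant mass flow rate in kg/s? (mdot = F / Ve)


mdot = F / Ve = 4969000 / 2960 = 1678.7 kg/s

1678.7 kg/s


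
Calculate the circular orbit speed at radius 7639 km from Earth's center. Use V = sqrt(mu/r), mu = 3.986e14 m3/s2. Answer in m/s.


V = sqrt(3.986e14 / 7639000) = 7224 m/s

7224 m/s


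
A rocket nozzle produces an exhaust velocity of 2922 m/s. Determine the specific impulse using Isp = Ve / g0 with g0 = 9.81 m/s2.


Isp = Ve / g0 = 2922 / 9.81 = 297.9 s

297.9 s


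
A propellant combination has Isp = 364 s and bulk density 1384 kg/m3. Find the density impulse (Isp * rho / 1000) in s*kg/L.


rho*Isp = 364 * 1384 / 1000 = 504 s*kg/L

504 s*kg/L


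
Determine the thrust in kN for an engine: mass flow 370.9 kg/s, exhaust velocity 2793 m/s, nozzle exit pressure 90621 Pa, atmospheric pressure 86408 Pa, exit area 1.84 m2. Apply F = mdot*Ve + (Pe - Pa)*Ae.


F = 370.9 * 2793 + (90621 - 86408) * 1.84 = 1.0437e+06 N = 1043.7 kN

1043.7 kN


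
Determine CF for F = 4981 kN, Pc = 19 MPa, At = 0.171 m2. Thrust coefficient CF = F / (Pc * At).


CF = 4981000 / (19e6 * 0.171) = 1.53

1.53


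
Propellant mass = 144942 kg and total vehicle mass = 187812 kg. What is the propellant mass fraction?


PMF = 144942 / 187812 = 0.772

0.772


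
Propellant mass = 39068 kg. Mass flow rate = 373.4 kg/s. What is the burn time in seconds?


tb = 39068 / 373.4 = 104.6 s

104.6 s


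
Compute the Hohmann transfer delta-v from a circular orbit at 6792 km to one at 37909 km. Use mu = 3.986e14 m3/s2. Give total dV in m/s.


V1 = sqrt(mu/r1) = 7660.72 m/s
dV1 = V1*(sqrt(2*r2/(r1+r2)) - 1) = 2316.22 m/s
V2 = sqrt(mu/r2) = 3242.63 m/s
dV2 = V2*(1 - sqrt(2*r1/(r1+r2))) = 1455.1 m/s
Total dV = 3771 m/s

3771 m/s


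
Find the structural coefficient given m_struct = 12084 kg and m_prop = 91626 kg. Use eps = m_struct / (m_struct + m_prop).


eps = 12084 / (12084 + 91626) = 0.1165

0.1165


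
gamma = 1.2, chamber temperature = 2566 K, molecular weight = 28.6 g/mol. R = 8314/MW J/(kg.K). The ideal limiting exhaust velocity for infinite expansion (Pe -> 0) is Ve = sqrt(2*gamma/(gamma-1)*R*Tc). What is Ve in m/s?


R = 8314 / 28.6 = 290.7 J/(kg.K)
Ve = sqrt(2 * 1.2 / (1.2 - 1) * 290.7 * 2566) = 2992 m/s

2992 m/s


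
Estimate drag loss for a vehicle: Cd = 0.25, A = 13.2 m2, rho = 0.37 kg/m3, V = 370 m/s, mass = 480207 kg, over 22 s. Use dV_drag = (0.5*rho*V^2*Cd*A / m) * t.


D = 0.5 * 0.37 * 370^2 * 0.25 * 13.2 = 83577.45 N
a = 83577.45 / 480207 = 0.174 m/s2
dV = 0.174 * 22 = 3.8 m/s

3.8 m/s


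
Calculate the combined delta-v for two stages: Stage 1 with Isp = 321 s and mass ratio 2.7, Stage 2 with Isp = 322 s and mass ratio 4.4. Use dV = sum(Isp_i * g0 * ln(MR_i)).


dV1 = 321 * 9.81 * ln(2.7) = 3127.8 m/s
dV2 = 322 * 9.81 * ln(4.4) = 4680.1 m/s
Total dV = 3127.8 + 4680.1 = 7807.9 m/s ~ 7808 m/s

7808 m/s


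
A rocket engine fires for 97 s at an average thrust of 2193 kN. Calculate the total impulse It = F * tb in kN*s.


It = 2193 * 97 = 212721 kN*s

212721 kN*s


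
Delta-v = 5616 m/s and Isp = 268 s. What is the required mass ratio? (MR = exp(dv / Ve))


Ve = 268 * 9.81 = 2629.08 m/s
MR = exp(5616 / 2629.08) = 8.466

8.466


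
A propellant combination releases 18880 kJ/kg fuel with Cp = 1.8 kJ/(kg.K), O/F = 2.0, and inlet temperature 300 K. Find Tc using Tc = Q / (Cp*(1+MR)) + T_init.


Tc = 18880 / (1.8 * (1 + 2.0)) + 300 = 3796 K

3796 K


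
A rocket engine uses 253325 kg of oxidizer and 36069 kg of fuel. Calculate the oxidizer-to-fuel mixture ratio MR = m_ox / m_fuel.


MR = 253325 / 36069 = 7.02

7.02


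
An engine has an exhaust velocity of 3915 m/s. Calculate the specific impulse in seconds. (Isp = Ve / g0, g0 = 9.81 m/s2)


Isp = Ve / g0 = 3915 / 9.81 = 399.1 s

399.1 s


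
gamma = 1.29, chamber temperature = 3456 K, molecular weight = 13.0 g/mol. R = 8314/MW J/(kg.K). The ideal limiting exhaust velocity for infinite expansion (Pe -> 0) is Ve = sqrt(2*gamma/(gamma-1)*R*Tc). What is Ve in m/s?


R = 8314 / 13.0 = 639.54 J/(kg.K)
Ve = sqrt(2 * 1.29 / (1.29 - 1) * 639.54 * 3456) = 4434 m/s

4434 m/s


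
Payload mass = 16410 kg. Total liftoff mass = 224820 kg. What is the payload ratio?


PR = 16410 / 224820 = 0.073

0.073


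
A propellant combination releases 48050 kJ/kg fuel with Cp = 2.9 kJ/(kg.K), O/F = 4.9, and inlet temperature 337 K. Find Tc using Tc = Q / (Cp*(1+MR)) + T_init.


Tc = 48050 / (2.9 * (1 + 4.9)) + 337 = 3145 K

3145 K


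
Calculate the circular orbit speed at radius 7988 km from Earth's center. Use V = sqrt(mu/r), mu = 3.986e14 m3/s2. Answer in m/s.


V = sqrt(3.986e14 / 7988000) = 7064 m/s

7064 m/s


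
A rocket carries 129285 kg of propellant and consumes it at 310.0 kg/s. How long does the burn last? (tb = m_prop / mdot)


tb = 129285 / 310.0 = 417.0 s

417.0 s


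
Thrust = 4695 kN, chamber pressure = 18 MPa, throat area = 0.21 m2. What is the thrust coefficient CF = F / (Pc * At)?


CF = 4695000 / (18e6 * 0.21) = 1.24

1.24


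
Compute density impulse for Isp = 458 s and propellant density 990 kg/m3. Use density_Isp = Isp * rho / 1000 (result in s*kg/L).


rho*Isp = 458 * 990 / 1000 = 453 s*kg/L

453 s*kg/L


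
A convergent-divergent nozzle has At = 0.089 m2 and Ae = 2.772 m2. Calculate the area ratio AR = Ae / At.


AR = 2.772 / 0.089 = 31.1

31.1


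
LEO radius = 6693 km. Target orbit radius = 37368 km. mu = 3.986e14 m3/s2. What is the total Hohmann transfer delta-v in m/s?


V1 = sqrt(mu/r1) = 7717.17 m/s
dV1 = V1*(sqrt(2*r2/(r1+r2)) - 1) = 2333.52 m/s
V2 = sqrt(mu/r2) = 3266.02 m/s
dV2 = V2*(1 - sqrt(2*r1/(r1+r2))) = 1465.83 m/s
Total dV = 3799 m/s

3799 m/s


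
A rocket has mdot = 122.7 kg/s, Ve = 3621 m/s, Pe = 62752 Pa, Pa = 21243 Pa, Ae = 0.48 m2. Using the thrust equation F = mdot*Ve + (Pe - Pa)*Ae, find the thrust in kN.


F = 122.7 * 3621 + (62752 - 21243) * 0.48 = 464221.0 N = 464.2 kN

464.2 kN


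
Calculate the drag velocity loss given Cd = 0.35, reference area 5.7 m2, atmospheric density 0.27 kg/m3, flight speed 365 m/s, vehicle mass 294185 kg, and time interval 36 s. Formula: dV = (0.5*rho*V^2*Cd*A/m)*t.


D = 0.5 * 0.27 * 365^2 * 0.35 * 5.7 = 35880.82 N
a = 35880.82 / 294185 = 0.122 m/s2
dV = 0.122 * 36 = 4.4 m/s

4.4 m/s


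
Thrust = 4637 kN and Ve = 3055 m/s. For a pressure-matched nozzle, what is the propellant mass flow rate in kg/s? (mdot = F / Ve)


mdot = F / Ve = 4637000 / 3055 = 1517.8 kg/s

1517.8 kg/s


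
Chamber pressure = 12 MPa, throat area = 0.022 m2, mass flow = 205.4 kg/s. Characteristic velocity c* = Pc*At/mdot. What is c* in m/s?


c* = 12e6 * 0.022 / 205.4 = 1285 m/s

1285 m/s


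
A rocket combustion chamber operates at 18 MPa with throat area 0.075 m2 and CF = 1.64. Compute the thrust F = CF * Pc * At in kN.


F = 1.64 * 18e6 * 0.075 = 2.2140e+06 N = 2214.0 kN

2214.0 kN


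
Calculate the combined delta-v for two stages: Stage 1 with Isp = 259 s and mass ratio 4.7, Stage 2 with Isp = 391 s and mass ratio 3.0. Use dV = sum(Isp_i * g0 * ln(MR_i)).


dV1 = 259 * 9.81 * ln(4.7) = 3932.0 m/s
dV2 = 391 * 9.81 * ln(3.0) = 4214.0 m/s
Total dV = 3932.0 + 4214.0 = 8146.0 m/s ~ 8146 m/s

8146 m/s


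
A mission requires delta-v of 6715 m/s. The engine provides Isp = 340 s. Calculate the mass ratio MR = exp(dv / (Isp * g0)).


Ve = 340 * 9.81 = 3335.4 m/s
MR = exp(6715 / 3335.4) = 7.488

7.488


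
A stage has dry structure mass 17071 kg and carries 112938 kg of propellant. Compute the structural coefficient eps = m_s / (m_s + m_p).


eps = 17071 / (17071 + 112938) = 0.1313

0.1313


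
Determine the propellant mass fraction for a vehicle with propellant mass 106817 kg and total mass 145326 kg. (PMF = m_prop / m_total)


PMF = 106817 / 145326 = 0.735

0.735


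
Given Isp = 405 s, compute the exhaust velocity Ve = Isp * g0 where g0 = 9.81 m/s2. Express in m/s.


Ve = Isp * g0 = 405 * 9.81 = 3973.1 m/s

3973.1 m/s


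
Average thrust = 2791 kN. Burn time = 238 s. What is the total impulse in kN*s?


It = 2791 * 238 = 664258 kN*s

664258 kN*s


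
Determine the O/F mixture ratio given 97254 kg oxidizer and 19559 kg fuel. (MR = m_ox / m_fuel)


MR = 97254 / 19559 = 4.97

4.97


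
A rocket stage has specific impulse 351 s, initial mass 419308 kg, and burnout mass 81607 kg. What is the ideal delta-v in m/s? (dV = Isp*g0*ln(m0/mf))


Ve = 351 * 9.81 = 3443.31 m/s
dV = 3443.31 * ln(419308/81607) = 5636 m/s

5636 m/s


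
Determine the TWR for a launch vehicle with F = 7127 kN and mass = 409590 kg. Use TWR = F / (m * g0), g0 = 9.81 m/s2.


TWR = 7127000 / (409590 * 9.81) = 1.77

1.77


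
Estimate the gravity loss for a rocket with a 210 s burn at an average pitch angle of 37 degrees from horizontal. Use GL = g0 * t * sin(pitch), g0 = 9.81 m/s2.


GL = 9.81 * 210 * sin(37 deg) = 1240 m/s

1240 m/s


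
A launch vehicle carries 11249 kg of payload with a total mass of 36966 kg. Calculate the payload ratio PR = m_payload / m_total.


PR = 11249 / 36966 = 0.3043

0.3043


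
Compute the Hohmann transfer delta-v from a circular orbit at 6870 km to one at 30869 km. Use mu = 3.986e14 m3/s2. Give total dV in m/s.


V1 = sqrt(mu/r1) = 7617.11 m/s
dV1 = V1*(sqrt(2*r2/(r1+r2)) - 1) = 2125.41 m/s
V2 = sqrt(mu/r2) = 3593.41 m/s
dV2 = V2*(1 - sqrt(2*r1/(r1+r2))) = 1425.18 m/s
Total dV = 3551 m/s

3551 m/s


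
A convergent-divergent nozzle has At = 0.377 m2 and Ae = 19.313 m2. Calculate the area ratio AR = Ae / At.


AR = 19.313 / 0.377 = 51.2

51.2


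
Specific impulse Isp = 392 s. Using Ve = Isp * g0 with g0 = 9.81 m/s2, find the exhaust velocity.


Ve = Isp * g0 = 392 * 9.81 = 3845.5 m/s

3845.5 m/s


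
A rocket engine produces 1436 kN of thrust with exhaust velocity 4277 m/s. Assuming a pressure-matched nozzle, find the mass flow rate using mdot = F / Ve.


mdot = F / Ve = 1436000 / 4277 = 335.7 kg/s

335.7 kg/s


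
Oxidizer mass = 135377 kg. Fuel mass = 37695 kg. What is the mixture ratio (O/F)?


MR = 135377 / 37695 = 3.59

3.59


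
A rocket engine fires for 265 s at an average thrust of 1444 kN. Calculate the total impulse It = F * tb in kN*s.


It = 1444 * 265 = 382660 kN*s

382660 kN*s


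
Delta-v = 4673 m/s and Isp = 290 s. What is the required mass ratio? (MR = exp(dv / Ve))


Ve = 290 * 9.81 = 2844.9 m/s
MR = exp(4673 / 2844.9) = 5.169

5.169


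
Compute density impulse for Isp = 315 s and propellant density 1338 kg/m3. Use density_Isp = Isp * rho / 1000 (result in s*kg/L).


rho*Isp = 315 * 1338 / 1000 = 421 s*kg/L

421 s*kg/L


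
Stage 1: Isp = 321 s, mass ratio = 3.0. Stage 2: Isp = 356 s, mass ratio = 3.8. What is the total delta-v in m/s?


dV1 = 321 * 9.81 * ln(3.0) = 3459.5 m/s
dV2 = 356 * 9.81 * ln(3.8) = 4662.3 m/s
Total dV = 3459.5 + 4662.3 = 8121.8 m/s ~ 8122 m/s

8122 m/s


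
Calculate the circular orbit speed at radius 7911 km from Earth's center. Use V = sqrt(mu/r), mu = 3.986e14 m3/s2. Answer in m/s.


V = sqrt(3.986e14 / 7911000) = 7098 m/s

7098 m/s


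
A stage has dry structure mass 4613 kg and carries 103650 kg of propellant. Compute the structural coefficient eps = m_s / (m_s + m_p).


eps = 4613 / (4613 + 103650) = 0.0426

0.0426


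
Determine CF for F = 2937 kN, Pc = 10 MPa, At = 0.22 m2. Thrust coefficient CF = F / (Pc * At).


CF = 2937000 / (10e6 * 0.22) = 1.33

1.33


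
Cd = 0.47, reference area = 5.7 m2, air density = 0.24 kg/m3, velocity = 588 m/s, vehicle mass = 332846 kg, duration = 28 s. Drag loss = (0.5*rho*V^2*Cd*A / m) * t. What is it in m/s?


D = 0.5 * 0.24 * 588^2 * 0.47 * 5.7 = 111149.78 N
a = 111149.78 / 332846 = 0.3339 m/s2
dV = 0.3339 * 28 = 9.4 m/s

9.4 m/s


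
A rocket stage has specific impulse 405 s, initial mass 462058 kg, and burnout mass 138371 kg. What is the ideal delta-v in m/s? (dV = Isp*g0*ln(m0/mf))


Ve = 405 * 9.81 = 3973.05 m/s
dV = 3973.05 * ln(462058/138371) = 4791 m/s

4791 m/s


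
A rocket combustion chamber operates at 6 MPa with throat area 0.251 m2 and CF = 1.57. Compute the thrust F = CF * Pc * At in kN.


F = 1.57 * 6e6 * 0.251 = 2.3644e+06 N = 2364.4 kN

2364.4 kN


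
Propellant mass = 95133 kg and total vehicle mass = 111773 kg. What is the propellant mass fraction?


PMF = 95133 / 111773 = 0.851

0.851


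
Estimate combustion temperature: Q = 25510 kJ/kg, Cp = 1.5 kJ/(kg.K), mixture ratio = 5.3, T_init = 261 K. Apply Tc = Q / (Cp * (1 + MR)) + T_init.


Tc = 25510 / (1.5 * (1 + 5.3)) + 261 = 2960 K

2960 K


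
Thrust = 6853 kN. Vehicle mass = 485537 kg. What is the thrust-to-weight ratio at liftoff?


TWR = 6853000 / (485537 * 9.81) = 1.44

1.44


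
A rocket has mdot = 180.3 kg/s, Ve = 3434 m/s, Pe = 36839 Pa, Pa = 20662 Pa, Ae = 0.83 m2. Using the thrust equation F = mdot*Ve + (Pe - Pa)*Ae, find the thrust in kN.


F = 180.3 * 3434 + (36839 - 20662) * 0.83 = 632577.0 N = 632.6 kN

632.6 kN


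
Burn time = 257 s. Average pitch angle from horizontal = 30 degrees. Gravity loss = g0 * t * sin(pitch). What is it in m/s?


GL = 9.81 * 257 * sin(30 deg) = 1261 m/s

1261 m/s


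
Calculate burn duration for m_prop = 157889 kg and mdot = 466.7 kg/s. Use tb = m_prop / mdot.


tb = 157889 / 466.7 = 338.3 s

338.3 s


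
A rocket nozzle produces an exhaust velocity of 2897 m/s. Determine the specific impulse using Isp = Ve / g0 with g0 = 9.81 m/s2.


Isp = Ve / g0 = 2897 / 9.81 = 295.3 s

295.3 s


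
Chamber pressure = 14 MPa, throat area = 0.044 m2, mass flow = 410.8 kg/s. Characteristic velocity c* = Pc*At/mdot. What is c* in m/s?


c* = 14e6 * 0.044 / 410.8 = 1500 m/s

1500 m/s


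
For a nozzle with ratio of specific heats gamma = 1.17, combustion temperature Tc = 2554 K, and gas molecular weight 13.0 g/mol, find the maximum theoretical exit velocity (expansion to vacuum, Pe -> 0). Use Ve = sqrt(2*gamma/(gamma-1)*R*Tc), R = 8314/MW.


R = 8314 / 13.0 = 639.54 J/(kg.K)
Ve = sqrt(2 * 1.17 / (1.17 - 1) * 639.54 * 2554) = 4742 m/s

4742 m/s


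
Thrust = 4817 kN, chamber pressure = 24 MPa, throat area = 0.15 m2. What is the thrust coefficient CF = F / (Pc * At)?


CF = 4817000 / (24e6 * 0.15) = 1.34

1.34


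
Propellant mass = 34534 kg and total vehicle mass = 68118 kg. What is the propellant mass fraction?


PMF = 34534 / 68118 = 0.507

0.507


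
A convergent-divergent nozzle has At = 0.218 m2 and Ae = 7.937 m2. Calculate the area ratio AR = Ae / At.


AR = 7.937 / 0.218 = 36.4

36.4


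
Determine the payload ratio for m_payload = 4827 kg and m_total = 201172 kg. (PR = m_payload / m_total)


PR = 4827 / 201172 = 0.024

0.024


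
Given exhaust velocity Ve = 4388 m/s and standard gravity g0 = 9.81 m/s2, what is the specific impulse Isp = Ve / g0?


Isp = Ve / g0 = 4388 / 9.81 = 447.3 s

447.3 s


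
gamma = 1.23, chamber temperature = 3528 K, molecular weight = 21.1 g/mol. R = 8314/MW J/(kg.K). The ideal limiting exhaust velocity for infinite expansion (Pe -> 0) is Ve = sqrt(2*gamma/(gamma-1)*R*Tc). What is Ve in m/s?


R = 8314 / 21.1 = 394.03 J/(kg.K)
Ve = sqrt(2 * 1.23 / (1.23 - 1) * 394.03 * 3528) = 3856 m/s

3856 m/s


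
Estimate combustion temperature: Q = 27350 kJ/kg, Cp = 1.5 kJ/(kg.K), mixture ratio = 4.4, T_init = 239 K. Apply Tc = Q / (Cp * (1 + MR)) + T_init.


Tc = 27350 / (1.5 * (1 + 4.4)) + 239 = 3616 K

3616 K


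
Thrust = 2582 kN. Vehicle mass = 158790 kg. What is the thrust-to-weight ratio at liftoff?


TWR = 2582000 / (158790 * 9.81) = 1.66

1.66


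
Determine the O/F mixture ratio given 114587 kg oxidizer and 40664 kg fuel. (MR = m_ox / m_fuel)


MR = 114587 / 40664 = 2.82

2.82


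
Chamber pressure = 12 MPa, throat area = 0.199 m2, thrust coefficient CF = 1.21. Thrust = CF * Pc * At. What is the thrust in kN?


F = 1.21 * 12e6 * 0.199 = 2.8895e+06 N = 2889.5 kN

2889.5 kN


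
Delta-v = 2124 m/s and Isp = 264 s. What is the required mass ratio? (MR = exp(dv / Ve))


Ve = 264 * 9.81 = 2589.84 m/s
MR = exp(2124 / 2589.84) = 2.271

2.271


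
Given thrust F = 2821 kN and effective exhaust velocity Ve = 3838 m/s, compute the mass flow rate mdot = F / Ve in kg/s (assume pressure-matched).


mdot = F / Ve = 2821000 / 3838 = 735.0 kg/s

735.0 kg/s


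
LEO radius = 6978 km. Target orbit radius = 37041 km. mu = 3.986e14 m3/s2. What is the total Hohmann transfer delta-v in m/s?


V1 = sqrt(mu/r1) = 7557.94 m/s
dV1 = V1*(sqrt(2*r2/(r1+r2)) - 1) = 2246.88 m/s
V2 = sqrt(mu/r2) = 3280.4 m/s
dV2 = V2*(1 - sqrt(2*r1/(r1+r2))) = 1433.32 m/s
Total dV = 3680 m/s

3680 m/s


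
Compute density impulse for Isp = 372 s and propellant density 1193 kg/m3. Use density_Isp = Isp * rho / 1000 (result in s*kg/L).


rho*Isp = 372 * 1193 / 1000 = 444 s*kg/L

444 s*kg/L


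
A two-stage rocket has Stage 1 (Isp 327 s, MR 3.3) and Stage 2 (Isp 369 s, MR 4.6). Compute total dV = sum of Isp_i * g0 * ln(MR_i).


dV1 = 327 * 9.81 * ln(3.3) = 3829.9 m/s
dV2 = 369 * 9.81 * ln(4.6) = 5524.2 m/s
Total dV = 3829.9 + 5524.2 = 9354.1 m/s ~ 9354 m/s

9354 m/s


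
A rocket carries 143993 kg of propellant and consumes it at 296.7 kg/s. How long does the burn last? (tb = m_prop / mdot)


tb = 143993 / 296.7 = 485.3 s

485.3 s


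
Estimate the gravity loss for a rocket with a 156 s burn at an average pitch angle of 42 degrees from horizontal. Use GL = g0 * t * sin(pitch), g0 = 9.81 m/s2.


GL = 9.81 * 156 * sin(42 deg) = 1024 m/s

1024 m/s


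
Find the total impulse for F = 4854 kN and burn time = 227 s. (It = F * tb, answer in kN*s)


It = 4854 * 227 = 1101858 kN*s

1101858 kN*s


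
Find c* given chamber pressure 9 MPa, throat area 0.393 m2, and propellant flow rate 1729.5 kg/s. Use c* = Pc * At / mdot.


c* = 9e6 * 0.393 / 1729.5 = 2045 m/s

2045 m/s


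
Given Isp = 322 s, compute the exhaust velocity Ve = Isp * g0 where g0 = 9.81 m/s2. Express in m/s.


Ve = Isp * g0 = 322 * 9.81 = 3158.8 m/s

3158.8 m/s


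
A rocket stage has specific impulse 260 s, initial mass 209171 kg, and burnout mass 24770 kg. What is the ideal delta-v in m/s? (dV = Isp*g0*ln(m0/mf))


Ve = 260 * 9.81 = 2550.6 m/s
dV = 2550.6 * ln(209171/24770) = 5442 m/s

5442 m/s


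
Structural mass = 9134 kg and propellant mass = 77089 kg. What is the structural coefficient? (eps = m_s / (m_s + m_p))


eps = 9134 / (9134 + 77089) = 0.1059

0.1059


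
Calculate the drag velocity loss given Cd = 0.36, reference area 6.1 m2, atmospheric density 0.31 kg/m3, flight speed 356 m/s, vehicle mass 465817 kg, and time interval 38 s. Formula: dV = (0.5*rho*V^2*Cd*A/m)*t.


D = 0.5 * 0.31 * 356^2 * 0.36 * 6.1 = 43138.4 N
a = 43138.4 / 465817 = 0.0926 m/s2
dV = 0.0926 * 38 = 3.5 m/s

3.5 m/s


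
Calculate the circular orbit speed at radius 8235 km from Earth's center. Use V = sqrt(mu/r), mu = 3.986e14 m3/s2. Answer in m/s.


V = sqrt(3.986e14 / 8235000) = 6957 m/s

6957 m/s


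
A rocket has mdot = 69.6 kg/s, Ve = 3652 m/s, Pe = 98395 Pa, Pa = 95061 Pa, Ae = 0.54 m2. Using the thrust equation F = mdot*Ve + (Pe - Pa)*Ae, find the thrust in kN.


F = 69.6 * 3652 + (98395 - 95061) * 0.54 = 255980.0 N = 256.0 kN

256.0 kN


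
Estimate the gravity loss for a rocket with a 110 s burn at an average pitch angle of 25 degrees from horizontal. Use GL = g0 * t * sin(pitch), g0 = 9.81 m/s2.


GL = 9.81 * 110 * sin(25 deg) = 456 m/s

456 m/s


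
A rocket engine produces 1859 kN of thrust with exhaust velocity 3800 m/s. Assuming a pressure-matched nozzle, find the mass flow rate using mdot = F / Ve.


mdot = F / Ve = 1859000 / 3800 = 489.2 kg/s

489.2 kg/s


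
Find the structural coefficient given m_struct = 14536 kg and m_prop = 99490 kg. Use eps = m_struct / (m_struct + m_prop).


eps = 14536 / (14536 + 99490) = 0.1275

0.1275


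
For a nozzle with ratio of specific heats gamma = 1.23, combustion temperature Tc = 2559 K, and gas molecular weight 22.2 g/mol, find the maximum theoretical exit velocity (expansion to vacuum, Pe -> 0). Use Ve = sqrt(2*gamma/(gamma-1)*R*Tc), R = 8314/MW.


R = 8314 / 22.2 = 374.5 J/(kg.K)
Ve = sqrt(2 * 1.23 / (1.23 - 1) * 374.5 * 2559) = 3202 m/s

3202 m/s


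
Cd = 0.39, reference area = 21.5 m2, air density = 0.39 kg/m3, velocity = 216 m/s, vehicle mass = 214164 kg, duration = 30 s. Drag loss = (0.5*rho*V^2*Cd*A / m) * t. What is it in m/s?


D = 0.5 * 0.39 * 216^2 * 0.39 * 21.5 = 76286.06 N
a = 76286.06 / 214164 = 0.3562 m/s2
dV = 0.3562 * 30 = 10.7 m/s

10.7 m/s


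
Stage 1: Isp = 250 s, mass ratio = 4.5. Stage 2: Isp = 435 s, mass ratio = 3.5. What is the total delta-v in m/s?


dV1 = 250 * 9.81 * ln(4.5) = 3688.7 m/s
dV2 = 435 * 9.81 * ln(3.5) = 5346.0 m/s
Total dV = 3688.7 + 5346.0 = 9034.7 m/s ~ 9035 m/s

9035 m/s


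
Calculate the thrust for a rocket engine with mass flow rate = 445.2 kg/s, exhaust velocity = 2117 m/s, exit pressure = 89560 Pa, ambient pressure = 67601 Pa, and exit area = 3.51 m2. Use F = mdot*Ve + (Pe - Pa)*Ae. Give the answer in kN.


F = 445.2 * 2117 + (89560 - 67601) * 3.51 = 1.0196e+06 N = 1019.6 kN

1019.6 kN


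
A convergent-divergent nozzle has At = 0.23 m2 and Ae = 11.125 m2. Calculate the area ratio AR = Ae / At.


AR = 11.125 / 0.23 = 48.4

48.4


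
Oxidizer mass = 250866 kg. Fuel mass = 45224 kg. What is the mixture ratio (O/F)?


MR = 250866 / 45224 = 5.55

5.55


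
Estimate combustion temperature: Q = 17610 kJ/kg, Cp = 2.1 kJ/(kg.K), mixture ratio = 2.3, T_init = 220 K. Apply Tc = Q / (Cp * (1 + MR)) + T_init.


Tc = 17610 / (2.1 * (1 + 2.3)) + 220 = 2761 K

2761 K


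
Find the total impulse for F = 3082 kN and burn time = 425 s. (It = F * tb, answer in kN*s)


It = 3082 * 425 = 1309850 kN*s

1309850 kN*s


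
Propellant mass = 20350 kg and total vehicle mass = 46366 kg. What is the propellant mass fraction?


PMF = 20350 / 46366 = 0.439

0.439


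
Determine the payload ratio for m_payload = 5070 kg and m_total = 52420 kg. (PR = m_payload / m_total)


PR = 5070 / 52420 = 0.0967

0.0967


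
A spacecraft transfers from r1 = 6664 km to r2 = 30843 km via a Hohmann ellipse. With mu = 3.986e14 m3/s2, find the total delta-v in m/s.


V1 = sqrt(mu/r1) = 7733.95 m/s
dV1 = V1*(sqrt(2*r2/(r1+r2)) - 1) = 2184.38 m/s
V2 = sqrt(mu/r2) = 3594.93 m/s
dV2 = V2*(1 - sqrt(2*r1/(r1+r2))) = 1451.96 m/s
Total dV = 3636 m/s

3636 m/s


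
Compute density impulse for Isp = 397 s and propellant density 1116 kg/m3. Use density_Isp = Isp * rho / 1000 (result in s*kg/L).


rho*Isp = 397 * 1116 / 1000 = 443 s*kg/L

443 s*kg/L


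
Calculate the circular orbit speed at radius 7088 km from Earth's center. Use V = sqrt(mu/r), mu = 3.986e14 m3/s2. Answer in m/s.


V = sqrt(3.986e14 / 7088000) = 7499 m/s

7499 m/s


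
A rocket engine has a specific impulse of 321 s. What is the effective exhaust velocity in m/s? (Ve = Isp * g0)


Ve = Isp * g0 = 321 * 9.81 = 3149.0 m/s

3149.0 m/s


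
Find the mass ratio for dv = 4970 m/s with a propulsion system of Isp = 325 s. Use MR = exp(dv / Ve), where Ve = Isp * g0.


Ve = 325 * 9.81 = 3188.25 m/s
MR = exp(4970 / 3188.25) = 4.753

4.753


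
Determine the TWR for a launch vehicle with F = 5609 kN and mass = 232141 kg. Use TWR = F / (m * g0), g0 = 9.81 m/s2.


TWR = 5609000 / (232141 * 9.81) = 2.46

2.46


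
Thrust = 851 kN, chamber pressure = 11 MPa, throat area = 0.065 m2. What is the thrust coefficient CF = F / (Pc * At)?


CF = 851000 / (11e6 * 0.065) = 1.19

1.19


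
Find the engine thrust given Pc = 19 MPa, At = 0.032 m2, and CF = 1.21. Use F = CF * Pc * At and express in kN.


F = 1.21 * 19e6 * 0.032 = 735680.0 N = 735.7 kN

735.7 kN


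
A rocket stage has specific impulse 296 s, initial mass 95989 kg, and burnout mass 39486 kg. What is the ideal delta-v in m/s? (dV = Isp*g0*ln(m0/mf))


Ve = 296 * 9.81 = 2903.76 m/s
dV = 2903.76 * ln(95989/39486) = 2579 m/s

2579 m/s


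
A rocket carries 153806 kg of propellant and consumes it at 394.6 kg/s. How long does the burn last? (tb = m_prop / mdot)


tb = 153806 / 394.6 = 389.8 s

389.8 s


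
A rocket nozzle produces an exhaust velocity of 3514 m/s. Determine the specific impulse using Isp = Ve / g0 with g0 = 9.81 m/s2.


Isp = Ve / g0 = 3514 / 9.81 = 358.2 s

358.2 s


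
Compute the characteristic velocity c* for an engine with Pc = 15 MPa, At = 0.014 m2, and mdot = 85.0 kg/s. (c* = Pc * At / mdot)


c* = 15e6 * 0.014 / 85.0 = 2471 m/s

2471 m/s


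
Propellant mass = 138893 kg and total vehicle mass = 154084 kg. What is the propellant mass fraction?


PMF = 138893 / 154084 = 0.901

0.901


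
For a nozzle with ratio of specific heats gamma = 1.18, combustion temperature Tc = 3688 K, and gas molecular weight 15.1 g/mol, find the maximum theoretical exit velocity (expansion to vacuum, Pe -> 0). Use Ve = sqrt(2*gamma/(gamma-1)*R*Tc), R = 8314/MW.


R = 8314 / 15.1 = 550.6 J/(kg.K)
Ve = sqrt(2 * 1.18 / (1.18 - 1) * 550.6 * 3688) = 5160 m/s

5160 m/s


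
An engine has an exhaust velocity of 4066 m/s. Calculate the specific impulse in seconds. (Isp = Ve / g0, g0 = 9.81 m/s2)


Isp = Ve / g0 = 4066 / 9.81 = 414.5 s

414.5 s


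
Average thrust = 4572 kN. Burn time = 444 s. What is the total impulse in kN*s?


It = 4572 * 444 = 2029968 kN*s

2029968 kN*s


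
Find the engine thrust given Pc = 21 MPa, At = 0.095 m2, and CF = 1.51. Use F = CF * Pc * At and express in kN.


F = 1.51 * 21e6 * 0.095 = 3.0124e+06 N = 3012.4 kN

3012.4 kN


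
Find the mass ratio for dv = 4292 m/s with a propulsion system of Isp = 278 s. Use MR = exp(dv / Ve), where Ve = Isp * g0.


Ve = 278 * 9.81 = 2727.18 m/s
MR = exp(4292 / 2727.18) = 4.825

4.825


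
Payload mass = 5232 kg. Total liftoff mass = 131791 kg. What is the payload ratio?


PR = 5232 / 131791 = 0.0397

0.0397


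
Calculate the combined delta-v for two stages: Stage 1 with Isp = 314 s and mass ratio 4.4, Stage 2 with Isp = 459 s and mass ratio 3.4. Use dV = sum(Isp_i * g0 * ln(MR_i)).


dV1 = 314 * 9.81 * ln(4.4) = 4563.8 m/s
dV2 = 459 * 9.81 * ln(3.4) = 5510.4 m/s
Total dV = 4563.8 + 5510.4 = 10074.2 m/s ~ 10074 m/s

10074 m/s


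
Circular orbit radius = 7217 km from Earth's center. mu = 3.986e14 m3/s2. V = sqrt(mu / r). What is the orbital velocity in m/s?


V = sqrt(3.986e14 / 7217000) = 7432 m/s

7432 m/s


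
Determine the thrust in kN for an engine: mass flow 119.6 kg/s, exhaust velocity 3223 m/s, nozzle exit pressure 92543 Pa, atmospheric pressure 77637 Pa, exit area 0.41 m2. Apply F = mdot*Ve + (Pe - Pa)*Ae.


F = 119.6 * 3223 + (92543 - 77637) * 0.41 = 391582.0 N = 391.6 kN

391.6 kN


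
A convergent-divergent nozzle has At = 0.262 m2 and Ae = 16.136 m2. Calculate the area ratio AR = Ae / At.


AR = 16.136 / 0.262 = 61.6

61.6


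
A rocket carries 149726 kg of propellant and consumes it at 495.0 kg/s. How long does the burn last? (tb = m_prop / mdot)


tb = 149726 / 495.0 = 302.5 s

302.5 s


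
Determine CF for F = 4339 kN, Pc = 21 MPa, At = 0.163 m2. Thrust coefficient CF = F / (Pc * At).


CF = 4339000 / (21e6 * 0.163) = 1.27

1.27
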